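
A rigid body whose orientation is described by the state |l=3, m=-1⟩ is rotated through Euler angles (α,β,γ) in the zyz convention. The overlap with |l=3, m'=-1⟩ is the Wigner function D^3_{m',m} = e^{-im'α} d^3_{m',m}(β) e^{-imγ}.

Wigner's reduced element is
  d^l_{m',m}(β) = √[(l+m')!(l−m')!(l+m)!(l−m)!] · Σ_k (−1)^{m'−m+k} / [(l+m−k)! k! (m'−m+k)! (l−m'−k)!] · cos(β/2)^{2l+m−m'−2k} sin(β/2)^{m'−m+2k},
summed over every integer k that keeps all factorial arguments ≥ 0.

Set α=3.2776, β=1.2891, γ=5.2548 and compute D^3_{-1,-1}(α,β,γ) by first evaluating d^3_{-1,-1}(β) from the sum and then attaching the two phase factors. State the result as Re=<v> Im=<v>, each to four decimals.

D^3_{-1,-1}(3.2776,1.2891,5.2548) = e^{-i·-1·3.2776}·d^3_{-1,-1}(1.2891)·e^{-i·-1·5.2548}. Compute d first:
Half-angle: c=0.799370, s=0.600839. N=√(2·24·2·24)=48.000000
The bounds max(0,m−m')=0 and min(l+m,l−m')=2 give 3 terms
  k=0: (−1)^0·48.0000/(48)·0.7994^6·0.6008^0 = +0.260908
  k=1: (−1)^1·48.0000/(6)·0.7994^4·0.6008^2 = -1.179228
  k=2: (−1)^2·48.0000/(8)·0.7994^2·0.6008^4 = +0.499665
d^3_{-1,-1}(1.2891) = +0.260908 -1.179228 +0.499665 = -0.418655
D = (-0.990765-0.135588i)·(-0.418655)·(+0.516202-0.856467i) = +0.262732-0.325950i

Re=0.2627 Im=-0.3260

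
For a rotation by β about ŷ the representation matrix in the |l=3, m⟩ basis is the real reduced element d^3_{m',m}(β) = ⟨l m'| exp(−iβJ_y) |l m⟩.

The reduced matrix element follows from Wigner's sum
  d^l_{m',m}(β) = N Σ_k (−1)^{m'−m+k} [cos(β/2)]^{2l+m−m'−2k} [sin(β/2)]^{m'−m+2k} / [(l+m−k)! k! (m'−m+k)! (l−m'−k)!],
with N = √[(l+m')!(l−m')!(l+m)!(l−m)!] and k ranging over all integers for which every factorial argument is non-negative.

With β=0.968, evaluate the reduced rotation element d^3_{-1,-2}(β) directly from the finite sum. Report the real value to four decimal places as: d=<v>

d=-0.3576

d^3_{-1,-2}(β=0.968) via Wigner's sum:
c=cos(0.968/2)=0.885141, s=sin(0.968/2)=0.465323; N=√[2·24·1·120]=75.894664
k∈{0,1} keeps every argument non-negative
  k=0: (−1)^1·75.8947/(24)·0.8851^5·0.4653^1 = -0.799496
  k=1: (−1)^2·75.8947/(12)·0.8851^3·0.4653^3 = +0.441908
d^3_{-1,-2}(0.968) = -0.799496 +0.441908 = -0.357589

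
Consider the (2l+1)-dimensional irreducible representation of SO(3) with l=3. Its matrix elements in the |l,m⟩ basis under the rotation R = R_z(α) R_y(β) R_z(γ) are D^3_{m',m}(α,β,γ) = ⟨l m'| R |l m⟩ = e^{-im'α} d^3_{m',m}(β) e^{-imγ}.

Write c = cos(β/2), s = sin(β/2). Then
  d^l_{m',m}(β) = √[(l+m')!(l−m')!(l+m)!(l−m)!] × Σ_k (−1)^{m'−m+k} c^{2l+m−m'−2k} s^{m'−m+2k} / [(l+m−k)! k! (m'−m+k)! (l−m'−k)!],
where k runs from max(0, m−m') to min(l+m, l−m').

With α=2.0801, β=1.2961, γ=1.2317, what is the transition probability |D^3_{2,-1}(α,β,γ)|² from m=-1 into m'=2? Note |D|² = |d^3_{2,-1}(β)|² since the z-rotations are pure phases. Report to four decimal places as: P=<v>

P=0.2529

D^3_{2,-1}(2.0801,1.2961,1.2317) = e^{-i·2·2.0801}·d^3_{2,-1}(1.2961)·e^{-i·-1·1.2317}. Compute d first:
With c≡cos(β/2)=0.797262 and s≡sin(β/2)=0.603633, N=[120·1·2·24]^{1/2}=75.894664
Admissible k: 0..1 (factorial args all ≥0)
  k=0: (−1)^3·75.8947/(12)·0.7973^3·0.6036^3 = -0.704941
  k=1: (−1)^4·75.8947/(24)·0.7973^1·0.6036^5 = +0.202053
d^3_{2,-1}(1.2961) = -0.704941 +0.202053 = -0.502887
|D^3_{2,-1}|² = |d^3_{2,-1}(β)|² = (-0.502887)² = 0.252896 (the z-rotation phases have unit modulus)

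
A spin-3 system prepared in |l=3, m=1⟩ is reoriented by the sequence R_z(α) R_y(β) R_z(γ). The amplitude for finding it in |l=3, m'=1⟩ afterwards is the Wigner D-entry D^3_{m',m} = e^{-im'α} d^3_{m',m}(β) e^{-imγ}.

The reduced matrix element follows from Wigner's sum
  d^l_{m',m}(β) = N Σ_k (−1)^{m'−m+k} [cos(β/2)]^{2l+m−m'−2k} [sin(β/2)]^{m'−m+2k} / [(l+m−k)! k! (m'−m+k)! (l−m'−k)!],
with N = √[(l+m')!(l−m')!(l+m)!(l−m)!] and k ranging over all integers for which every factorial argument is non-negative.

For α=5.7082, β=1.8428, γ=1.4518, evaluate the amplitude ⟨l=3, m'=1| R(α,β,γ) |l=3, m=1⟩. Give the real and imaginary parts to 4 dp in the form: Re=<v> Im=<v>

Re=0.1619 Im=-0.1946

D^3_{1,1}(5.7082,1.8428,1.4518) = e^{-i·1·5.7082}·d^3_{1,1}(1.8428)·e^{-i·1·1.4518}. Compute d first:
c=cos(1.8428/2)=0.604706, s=sin(1.8428/2)=0.796449; N=√[24·2·24·2]=48.000000
k: max(0,(1)−(1))=0 … min(3+(1),3−(1))=2
  k=0: (−1)^0·48.0000/(48)·0.6047^6·0.7964^0 = +0.048895
  k=1: (−1)^1·48.0000/(6)·0.6047^4·0.7964^2 = -0.678551
  k=2: (−1)^2·48.0000/(8)·0.6047^2·0.7964^4 = +0.882818
d^3_{1,1}(1.8428) = +0.048895 -0.678551 +0.882818 = +0.253163
D = (+0.839200+0.543822i)·(+0.253163)·(+0.118716-0.992928i) = +0.161924-0.194607i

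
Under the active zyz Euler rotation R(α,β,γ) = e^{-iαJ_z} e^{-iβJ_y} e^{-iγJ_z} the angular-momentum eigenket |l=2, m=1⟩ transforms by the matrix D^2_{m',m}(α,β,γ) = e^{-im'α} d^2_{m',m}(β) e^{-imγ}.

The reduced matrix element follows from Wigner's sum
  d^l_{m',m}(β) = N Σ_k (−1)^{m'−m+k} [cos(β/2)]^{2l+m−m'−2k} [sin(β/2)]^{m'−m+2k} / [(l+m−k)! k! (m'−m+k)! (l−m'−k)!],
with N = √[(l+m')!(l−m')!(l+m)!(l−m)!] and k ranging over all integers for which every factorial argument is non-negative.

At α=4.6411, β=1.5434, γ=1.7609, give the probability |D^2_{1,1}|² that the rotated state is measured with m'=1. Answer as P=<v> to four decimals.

P=0.2358

Split into d^2_{1,1}(β=1.5434) × two z-phases.
Half-angle: c=0.716726, s=0.697355. N=√(6·1·6·1)=6.000000
The bounds max(0,m−m')=0 and min(l+m,l−m')=1 give 2 terms
  k=0: (−1)^0·6.0000/(6)·0.7167^4·0.6974^0 = +0.263884
  k=1: (−1)^1·6.0000/(2)·0.7167^2·0.6974^2 = -0.749437
d^2_{1,1}(1.5434) = +0.263884 -0.749437 = -0.485553
|D^2_{1,1}|² = |d^2_{1,1}(β)|² = (-0.485553)² = 0.235762 (the z-rotation phases have unit modulus)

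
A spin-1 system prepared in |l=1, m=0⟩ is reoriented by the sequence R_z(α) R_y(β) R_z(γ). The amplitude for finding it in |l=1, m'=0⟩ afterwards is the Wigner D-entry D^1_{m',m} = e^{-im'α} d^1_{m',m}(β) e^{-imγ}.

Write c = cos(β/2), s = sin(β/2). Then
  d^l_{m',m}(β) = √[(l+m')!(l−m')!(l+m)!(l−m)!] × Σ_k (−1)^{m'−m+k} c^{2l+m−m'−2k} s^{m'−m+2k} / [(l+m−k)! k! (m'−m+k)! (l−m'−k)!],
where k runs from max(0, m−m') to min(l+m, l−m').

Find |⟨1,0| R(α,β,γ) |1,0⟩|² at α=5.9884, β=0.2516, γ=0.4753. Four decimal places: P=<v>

P=0.9380

Split into d^1_{0,0}(β=0.2516) × two z-phases.
Half-angle: c=0.992098, s=0.125468. N=√(1·1·1·1)=1.000000
k∈{0,1} keeps every argument non-negative
  k=0: (−1)^0·1.0000/(1)·0.9921^2·0.1255^0 = +0.984258
  k=1: (−1)^1·1.0000/(1)·0.9921^0·0.1255^2 = -0.015742
d^1_{0,0}(0.2516) = +0.984258 -0.015742 = +0.968515
|D^1_{0,0}|² = |d^1_{0,0}(β)|² = (+0.968515)² = 0.938022 (the z-rotation phases have unit modulus)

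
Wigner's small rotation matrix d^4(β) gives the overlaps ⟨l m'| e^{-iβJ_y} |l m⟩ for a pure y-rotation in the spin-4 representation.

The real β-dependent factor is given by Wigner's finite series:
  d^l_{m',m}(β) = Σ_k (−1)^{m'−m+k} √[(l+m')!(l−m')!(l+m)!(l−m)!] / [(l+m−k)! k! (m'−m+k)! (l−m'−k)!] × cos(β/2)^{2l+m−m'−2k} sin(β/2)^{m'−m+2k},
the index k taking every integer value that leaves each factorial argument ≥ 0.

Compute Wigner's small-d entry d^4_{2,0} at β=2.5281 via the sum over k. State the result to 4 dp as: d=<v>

d=0.4821

d^4_{2,0}(β=2.5281) via Wigner's sum:
Half-angle: c=0.301958, s=0.953321. N=√(720·2·24·24)=910.735966
k: max(0,(0)−(2))=0 … min(4+(0),4−(2))=2
  k=0: (−1)^2·910.7360/(96)·0.3020^6·0.9533^2 = +0.006536
  k=1: (−1)^3·910.7360/(36)·0.3020^4·0.9533^4 = -0.173714
  k=2: (−1)^4·910.7360/(96)·0.3020^2·0.9533^6 = +0.649308
d^4_{2,0}(2.5281) = +0.006536 -0.173714 +0.649308 = +0.482129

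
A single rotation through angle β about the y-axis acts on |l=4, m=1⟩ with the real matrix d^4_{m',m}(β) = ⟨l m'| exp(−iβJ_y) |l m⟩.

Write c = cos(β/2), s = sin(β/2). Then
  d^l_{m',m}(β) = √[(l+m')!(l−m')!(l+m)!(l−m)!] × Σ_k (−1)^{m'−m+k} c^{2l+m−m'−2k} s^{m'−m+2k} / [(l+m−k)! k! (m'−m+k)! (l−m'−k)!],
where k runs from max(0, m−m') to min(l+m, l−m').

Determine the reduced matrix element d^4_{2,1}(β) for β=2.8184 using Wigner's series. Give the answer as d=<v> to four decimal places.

d^4_{2,1}(β=2.8184) via Wigner's sum:
c=cos(2.8184/2)=0.160894, s=sin(2.8184/2)=0.986972; N=√[720·2·120·6]=1018.233765
k∈{0,1,2} keeps every argument non-negative
  k=0: (−1)^1·1018.2338/(240)·0.1609^7·0.9870^1 = -0.000012
  k=1: (−1)^2·1018.2338/(48)·0.1609^5·0.9870^3 = +0.002199
  k=2: (−1)^3·1018.2338/(72)·0.1609^3·0.9870^5 = -0.055164
d^4_{2,1}(2.8184) = -0.000012 +0.002199 -0.055164 = -0.052977

d=-0.0530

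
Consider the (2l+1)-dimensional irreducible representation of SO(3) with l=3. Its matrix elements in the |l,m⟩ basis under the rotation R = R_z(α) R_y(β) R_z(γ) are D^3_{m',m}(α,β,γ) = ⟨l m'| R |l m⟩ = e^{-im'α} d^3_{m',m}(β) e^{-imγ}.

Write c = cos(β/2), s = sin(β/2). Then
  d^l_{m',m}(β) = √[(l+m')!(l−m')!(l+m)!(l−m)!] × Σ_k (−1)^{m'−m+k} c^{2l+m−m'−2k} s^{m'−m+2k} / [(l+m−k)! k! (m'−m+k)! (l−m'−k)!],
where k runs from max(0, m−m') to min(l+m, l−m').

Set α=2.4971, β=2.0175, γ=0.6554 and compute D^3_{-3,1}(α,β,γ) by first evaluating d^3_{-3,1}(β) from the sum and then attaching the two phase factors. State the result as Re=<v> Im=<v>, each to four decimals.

Re=0.4799 Im=0.2960

First d^3_{-3,1}(β=2.0175), then the phase factors e^{-i(-3)α} and e^{-i(1)γ}:
Half-angle: c=0.532919, s=0.846166. N=√(1·720·24·2)=185.903201
The bounds max(0,m−m')=4 and min(l+m,l−m')=4 give 1 term
  k=4: (−1)^0·185.9032/(48)·0.5329^2·0.8462^4 = +0.563885
d^3_{-3,1}(2.0175) = +0.563885
Phases: e^{-i·(-3)·2.4971}=+0.354783+0.934949i, e^{-i·(1)·0.6554}=+0.792804-0.609476i ⇒ D=+0.479924+0.296040i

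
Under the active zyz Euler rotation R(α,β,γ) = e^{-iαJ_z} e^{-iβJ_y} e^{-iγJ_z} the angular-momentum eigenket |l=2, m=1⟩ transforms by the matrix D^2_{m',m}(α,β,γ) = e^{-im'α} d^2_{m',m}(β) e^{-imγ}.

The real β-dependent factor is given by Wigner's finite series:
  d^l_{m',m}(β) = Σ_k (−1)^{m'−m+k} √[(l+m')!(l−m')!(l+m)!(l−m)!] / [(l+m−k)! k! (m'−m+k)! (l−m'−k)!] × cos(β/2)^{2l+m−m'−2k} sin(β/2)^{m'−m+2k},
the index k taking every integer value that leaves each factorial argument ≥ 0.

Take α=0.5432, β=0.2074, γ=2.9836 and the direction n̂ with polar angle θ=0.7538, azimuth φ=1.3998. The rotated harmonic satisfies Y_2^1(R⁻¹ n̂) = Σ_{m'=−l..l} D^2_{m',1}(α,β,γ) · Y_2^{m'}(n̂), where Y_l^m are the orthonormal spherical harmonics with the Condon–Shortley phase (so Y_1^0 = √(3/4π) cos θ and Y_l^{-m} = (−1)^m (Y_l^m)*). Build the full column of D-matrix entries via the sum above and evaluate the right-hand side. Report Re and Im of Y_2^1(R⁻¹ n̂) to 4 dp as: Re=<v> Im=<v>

Need the full column D^2_{m',1} for m'=−2..2 at α=0.5432, β=0.2074, γ=2.9836.
cos(β/2)=0.994628, sin(β/2)=0.103514
d^2_{-2,1}: single k=3 term ⇒ +0.002206;  D = -0.000707-0.002090i
d^2_{-1,1}: k∈[2..3] ⇒ +0.031801 -0.000115 = +0.031686;  D = -0.024211-0.020442i
d^2_{0,1}: k∈[1..2] ⇒ +0.249493 -0.002702 = +0.246790;  D = -0.243717-0.038829i
d^2_{1,1}: k∈[0..1] ⇒ +0.978684 -0.031801 = +0.946883;  D = -0.877496+0.355793i
d^2_{2,1}: single k=0 term ⇒ -0.203710;  D = +0.122045-0.163104i
Y_2^{m'}(θ=0.7538,φ=1.3998) and Σ D·Y over m':
  (-0.0007-0.0021i)·(-0.1705-0.0607i)  (-0.0242-0.0204i)·(+0.0656-0.3799i)  (-0.2437-0.0388i)·(+0.1876+0.0000i)  (-0.8775+0.3558i)·(-0.0656-0.3799i)  (+0.1220-0.1631i)·(-0.1705+0.0607i)
Y_2^1(R⁻¹ n̂) = +0.126740+0.346185i

Re=0.1267 Im=0.3462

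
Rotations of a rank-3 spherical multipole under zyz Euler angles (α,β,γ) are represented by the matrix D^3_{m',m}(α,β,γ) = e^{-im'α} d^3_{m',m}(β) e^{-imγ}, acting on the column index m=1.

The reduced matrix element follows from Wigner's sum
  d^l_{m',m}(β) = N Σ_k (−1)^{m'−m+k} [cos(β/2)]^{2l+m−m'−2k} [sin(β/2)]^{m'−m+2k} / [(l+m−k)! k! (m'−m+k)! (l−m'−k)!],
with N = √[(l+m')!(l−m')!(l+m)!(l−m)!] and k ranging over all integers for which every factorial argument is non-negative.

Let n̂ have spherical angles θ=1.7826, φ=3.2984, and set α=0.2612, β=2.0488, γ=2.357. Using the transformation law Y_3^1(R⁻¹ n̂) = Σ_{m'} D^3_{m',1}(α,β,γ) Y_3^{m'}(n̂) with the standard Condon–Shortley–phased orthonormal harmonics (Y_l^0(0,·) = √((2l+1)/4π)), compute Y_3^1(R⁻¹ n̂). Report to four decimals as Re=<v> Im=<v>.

Re=0.2360 Im=0.3258

Need the full column D^3_{m',1} for m'=−3..3 at α=0.2612, β=2.0488, γ=2.357.
cos(β/2)=0.519612, sin(β/2)=0.854403
d^3_{-3,1}: single k=4 term ⇒ +0.557254;  D = -0.001451-0.557253i
d^3_{-2,1}: k∈[3..4] ⇒ +0.553419 -0.748155 = -0.194736;  D = +0.050778+0.187999i
d^3_{-1,1}: k∈[2..4] ⇒ +0.319295 -1.151060 +0.389023 = -0.442742;  D = +0.221909+0.383114i
d^3_{0,1}: k∈[1..3] ⇒ +0.112111 -0.909361 +0.819563 = +0.022313;  D = -0.015790-0.015765i
d^3_{1,1}: k∈[0..2] ⇒ +0.019682 -0.425726 +0.863295 = +0.457251;  D = -0.396038-0.228544i
d^3_{2,1}: k∈[0..1] ⇒ -0.102343 +0.553419 = +0.451076;  D = -0.435660-0.116919i
d^3_{3,1}: single k=0 term ⇒ +0.206104;  D = -0.206104-0.000205i
Y_3^{m'}(θ=1.7826,φ=3.2984) and Σ D·Y over m':
  (-0.0015-0.5573i)·(-0.3475+0.1767i)  (+0.0508+0.1880i)·(-0.1953+0.0634i)  (+0.2219+0.3831i)·(+0.2431-0.0384i)  (-0.0158-0.0158i)·(+0.2180+0.0000i)  (-0.3960-0.2285i)·(-0.2431-0.0384i)  (-0.4357-0.1169i)·(-0.1953-0.0634i)  (-0.2061-0.0002i)·(+0.3475+0.1767i)
Y_3^1(R⁻¹ n̂) = +0.235988+0.325805i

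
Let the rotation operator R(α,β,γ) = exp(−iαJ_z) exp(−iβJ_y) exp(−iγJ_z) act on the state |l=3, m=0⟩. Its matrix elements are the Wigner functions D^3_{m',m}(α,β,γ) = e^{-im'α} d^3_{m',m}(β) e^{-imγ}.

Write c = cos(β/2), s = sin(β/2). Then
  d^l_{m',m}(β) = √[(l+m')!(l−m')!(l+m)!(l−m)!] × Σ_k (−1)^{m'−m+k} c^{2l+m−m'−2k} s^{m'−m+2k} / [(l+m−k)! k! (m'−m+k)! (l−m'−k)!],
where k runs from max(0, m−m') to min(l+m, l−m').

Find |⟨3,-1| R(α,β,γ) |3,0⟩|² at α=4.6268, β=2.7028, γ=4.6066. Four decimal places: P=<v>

First d^3_{-1,0}(β=2.7028), then the phase factors e^{-i(-1)α} and e^{-i(0)γ}:
With c≡cos(β/2)=0.217640 and s≡sin(β/2)=0.976029, N=[2·24·6·6]^{1/2}=41.569219
k: max(0,(0)−(-1))=1 … min(3+(0),3−(-1))=3
  k=1: (−1)^0·41.5692/(12)·0.2176^5·0.9760^1 = +0.001651
  k=2: (−1)^1·41.5692/(4)·0.2176^3·0.9760^3 = -0.099614
  k=3: (−1)^2·41.5692/(12)·0.2176^1·0.9760^5 = +0.667796
d^3_{-1,0}(2.7028) = +0.001651 -0.099614 +0.667796 = +0.569833
|D^3_{-1,0}|² = |d^3_{-1,0}(β)|² = (+0.569833)² = 0.324710 (the z-rotation phases have unit modulus)

P=0.3247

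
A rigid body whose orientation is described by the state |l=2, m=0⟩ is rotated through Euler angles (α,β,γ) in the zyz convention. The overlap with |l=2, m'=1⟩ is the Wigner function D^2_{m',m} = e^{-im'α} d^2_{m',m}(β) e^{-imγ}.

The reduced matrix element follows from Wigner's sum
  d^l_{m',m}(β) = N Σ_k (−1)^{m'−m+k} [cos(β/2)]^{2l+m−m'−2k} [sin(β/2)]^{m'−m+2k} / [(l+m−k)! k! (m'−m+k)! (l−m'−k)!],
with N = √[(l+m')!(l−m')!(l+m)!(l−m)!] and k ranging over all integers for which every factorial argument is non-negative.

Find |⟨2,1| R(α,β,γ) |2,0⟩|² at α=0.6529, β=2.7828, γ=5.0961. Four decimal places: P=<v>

First d^2_{1,0}(β=2.7828), then the phase factors e^{-i(1)α} and e^{-i(0)γ}:
Half-angle: c=0.178436, s=0.983952. N=√(6·1·2·2)=4.898979
k: max(0,(0)−(1))=0 … min(2+(0),2−(1))=1
  k=0: (−1)^1·4.8990/(2)·0.1784^3·0.9840^1 = -0.013693
  k=1: (−1)^2·4.8990/(2)·0.1784^1·0.9840^3 = +0.416369
d^2_{1,0}(2.7828) = -0.013693 +0.416369 = +0.402676
|D^2_{1,0}|² = |d^2_{1,0}(β)|² = (+0.402676)² = 0.162148 (the z-rotation phases have unit modulus)

P=0.1621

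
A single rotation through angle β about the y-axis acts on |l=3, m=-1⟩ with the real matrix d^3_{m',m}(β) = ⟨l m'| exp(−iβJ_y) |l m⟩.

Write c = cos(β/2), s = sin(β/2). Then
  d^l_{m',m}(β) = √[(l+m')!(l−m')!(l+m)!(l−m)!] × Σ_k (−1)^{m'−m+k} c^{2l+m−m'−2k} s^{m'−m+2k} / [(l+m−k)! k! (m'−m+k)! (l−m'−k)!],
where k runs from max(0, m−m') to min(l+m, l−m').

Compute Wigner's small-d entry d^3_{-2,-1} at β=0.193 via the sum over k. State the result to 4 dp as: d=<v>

d=0.2921

d^3_{-2,-1}(β=0.193) via Wigner's sum:
With c≡cos(β/2)=0.995347 and s≡sin(β/2)=0.096350, N=[1·120·2·24]^{1/2}=75.894664
The bounds max(0,m−m')=1 and min(l+m,l−m')=2 give 2 terms
  k=1: (−1)^0·75.8947/(24)·0.9953^5·0.0964^1 = +0.297664
  k=2: (−1)^1·75.8947/(12)·0.9953^3·0.0964^3 = -0.005578
d^3_{-2,-1}(0.193) = +0.297664 -0.005578 = +0.292086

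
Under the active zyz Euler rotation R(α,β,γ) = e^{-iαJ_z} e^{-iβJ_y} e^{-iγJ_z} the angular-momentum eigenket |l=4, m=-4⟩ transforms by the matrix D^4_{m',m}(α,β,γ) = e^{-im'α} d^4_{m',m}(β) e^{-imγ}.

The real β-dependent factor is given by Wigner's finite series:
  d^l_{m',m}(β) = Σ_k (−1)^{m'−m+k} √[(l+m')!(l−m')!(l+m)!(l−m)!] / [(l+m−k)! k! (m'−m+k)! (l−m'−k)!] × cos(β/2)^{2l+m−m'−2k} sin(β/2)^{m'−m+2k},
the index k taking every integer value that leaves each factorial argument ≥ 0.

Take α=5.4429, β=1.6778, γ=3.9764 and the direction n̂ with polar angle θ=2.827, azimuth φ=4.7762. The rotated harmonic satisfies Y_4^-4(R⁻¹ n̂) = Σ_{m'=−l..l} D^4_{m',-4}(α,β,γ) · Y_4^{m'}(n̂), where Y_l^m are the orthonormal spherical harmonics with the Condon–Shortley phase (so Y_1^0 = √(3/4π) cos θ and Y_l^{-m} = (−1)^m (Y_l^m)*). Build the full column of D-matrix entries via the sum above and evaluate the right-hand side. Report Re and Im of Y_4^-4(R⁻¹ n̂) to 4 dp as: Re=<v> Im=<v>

Re=-0.1807 Im=-0.2931

Need the full column D^4_{m',-4} for m'=−4..4 at α=5.4429, β=1.6778, γ=3.9764.
cos(β/2)=0.668282, sin(β/2)=0.743908
d^4_{-4,-4}: single k=0 term ⇒ +0.039781;  D = +0.039771-0.000872i
d^4_{-3,-4}: single k=0 term ⇒ -0.125251;  D = -0.085598-0.091438i
d^4_{-2,-4}: single k=0 term ⇒ +0.260840;  D = -0.022889+0.259834i
d^4_{-1,-4}: single k=0 term ⇒ -0.410629;  D = +0.328713-0.246097i
d^4_{0,-4}: single k=0 term ⇒ +0.511052;  D = -0.501103-0.100346i
d^4_{1,-4}: single k=0 term ⇒ -0.508827;  D = +0.258490+0.438278i
d^4_{2,-4}: single k=0 term ⇒ +0.400511;  D = +0.121192-0.381736i
d^4_{3,-4}: single k=0 term ⇒ -0.238309;  D = -0.217295+0.097847i
d^4_{4,-4}: single k=0 term ⇒ +0.093790;  D = +0.085746+0.038003i
Y_4^{m'}(θ=2.827,φ=4.7762) and Σ D·Y over m':
  (+0.0398-0.0009i)·(+0.0039-0.0010i)  (-0.0856-0.0914i)·(+0.0067+0.0346i)  (-0.0229+0.2598i)·(-0.1693+0.0217i)  (+0.3287-0.2461i)·(-0.0296-0.4626i)  (-0.5011-0.1003i)·(+0.4751+0.0000i)  (+0.2585+0.4383i)·(+0.0296-0.4626i)  (+0.1212-0.3817i)·(-0.1693-0.0217i)  (-0.2173+0.0978i)·(-0.0067+0.0346i)  (+0.0857+0.0380i)·(+0.0039+0.0010i)
Y_4^-4(R⁻¹ n̂) = -0.180714-0.293120i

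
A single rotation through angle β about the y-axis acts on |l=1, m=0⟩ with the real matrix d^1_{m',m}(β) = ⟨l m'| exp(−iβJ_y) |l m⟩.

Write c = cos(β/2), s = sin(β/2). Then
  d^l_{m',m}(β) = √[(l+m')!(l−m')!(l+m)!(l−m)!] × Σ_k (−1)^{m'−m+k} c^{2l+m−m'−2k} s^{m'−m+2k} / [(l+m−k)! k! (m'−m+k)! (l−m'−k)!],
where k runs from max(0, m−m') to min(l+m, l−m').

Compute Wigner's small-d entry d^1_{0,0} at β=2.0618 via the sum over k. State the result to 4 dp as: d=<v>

d^1_{0,0}(β=2.0618) via Wigner's sum:
With c≡cos(β/2)=0.514047 and s≡sin(β/2)=0.857762, N=[1·1·1·1]^{1/2}=1.000000
Admissible k: 0..1 (factorial args all ≥0)
  k=0: (−1)^0·1.0000/(1)·0.5140^2·0.8578^0 = +0.264244
  k=1: (−1)^1·1.0000/(1)·0.5140^0·0.8578^2 = -0.735756
d^1_{0,0}(2.0618) = +0.264244 -0.735756 = -0.471511

d=-0.4715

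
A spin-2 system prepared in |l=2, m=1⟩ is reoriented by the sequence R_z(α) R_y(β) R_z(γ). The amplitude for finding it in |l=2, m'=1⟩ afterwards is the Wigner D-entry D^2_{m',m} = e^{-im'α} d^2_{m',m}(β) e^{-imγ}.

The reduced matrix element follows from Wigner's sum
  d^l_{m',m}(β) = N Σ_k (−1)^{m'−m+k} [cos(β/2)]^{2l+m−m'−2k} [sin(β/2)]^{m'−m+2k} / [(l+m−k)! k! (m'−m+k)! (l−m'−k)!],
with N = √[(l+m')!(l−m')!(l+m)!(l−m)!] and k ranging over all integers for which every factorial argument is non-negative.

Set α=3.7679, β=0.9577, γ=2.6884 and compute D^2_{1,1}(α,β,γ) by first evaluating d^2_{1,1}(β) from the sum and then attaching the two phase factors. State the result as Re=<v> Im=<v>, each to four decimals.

Split into d^2_{1,1}(β=0.9577) × two z-phases.
Half-angle: c=0.887525, s=0.460759. N=√(6·1·6·1)=6.000000
k∈{0,1} keeps every argument non-negative
  k=0: (−1)^0·6.0000/(6)·0.8875^4·0.4608^0 = +0.620473
  k=1: (−1)^1·6.0000/(2)·0.8875^2·0.4608^2 = -0.501684
d^2_{1,1}(0.9577) = +0.620473 -0.501684 = +0.118789
Phases: e^{-i·(1)·3.7679}=-0.810198+0.586157i, e^{-i·(1)·2.6884}=-0.899054-0.437838i ⇒ D=+0.117014-0.020462i

Re=0.1170 Im=-0.0205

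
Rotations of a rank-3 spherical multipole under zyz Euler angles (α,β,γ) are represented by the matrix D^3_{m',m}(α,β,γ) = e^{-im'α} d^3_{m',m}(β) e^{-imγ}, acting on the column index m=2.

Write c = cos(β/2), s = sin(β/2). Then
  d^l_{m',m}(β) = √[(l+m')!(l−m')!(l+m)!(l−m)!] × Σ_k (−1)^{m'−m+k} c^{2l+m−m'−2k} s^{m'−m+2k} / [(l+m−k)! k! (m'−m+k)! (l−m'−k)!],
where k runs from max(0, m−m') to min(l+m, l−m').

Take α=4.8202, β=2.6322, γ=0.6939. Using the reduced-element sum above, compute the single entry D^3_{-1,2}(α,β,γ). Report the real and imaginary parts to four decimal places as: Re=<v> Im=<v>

Split into d^3_{-1,2}(β=2.6322) × two z-phases.
Half-angle: c=0.251952, s=0.967740. N=√(2·24·120·1)=75.894664
The bounds max(0,m−m')=3 and min(l+m,l−m')=4 give 2 terms
  k=3: (−1)^0·75.8947/(12)·0.2520^3·0.9677^3 = +0.091676
  k=4: (−1)^1·75.8947/(24)·0.2520^1·0.9677^5 = -0.676254
d^3_{-1,2}(2.6322) = +0.091676 -0.676254 = -0.584578
Phases: e^{-i·(-1)·4.8202}=+0.107602-0.994194i, e^{-i·(2)·0.6939}=+0.181977-0.983303i ⇒ D=+0.560033+0.167614i

Re=0.5600 Im=0.1676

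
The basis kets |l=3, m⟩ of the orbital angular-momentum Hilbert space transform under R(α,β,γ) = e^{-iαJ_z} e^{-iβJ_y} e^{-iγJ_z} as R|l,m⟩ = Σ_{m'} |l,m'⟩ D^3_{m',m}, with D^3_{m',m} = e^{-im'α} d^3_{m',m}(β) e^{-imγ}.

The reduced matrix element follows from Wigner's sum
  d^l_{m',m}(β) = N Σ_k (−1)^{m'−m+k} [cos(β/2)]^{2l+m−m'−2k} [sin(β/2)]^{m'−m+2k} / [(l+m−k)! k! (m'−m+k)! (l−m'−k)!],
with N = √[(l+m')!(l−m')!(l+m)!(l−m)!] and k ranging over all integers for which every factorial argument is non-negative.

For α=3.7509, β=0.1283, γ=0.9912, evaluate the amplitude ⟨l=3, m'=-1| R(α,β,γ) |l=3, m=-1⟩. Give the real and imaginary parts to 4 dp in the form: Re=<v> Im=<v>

Re=0.0284 Im=-0.9548

First d^3_{-1,-1}(β=0.1283), then the phase factors e^{-i(-1)α} and e^{-i(-1)γ}:
Half-angle: c=0.997943, s=0.064106. N=√(2·24·2·24)=48.000000
k: max(0,(-1)−(-1))=0 … min(3+(-1),3−(-1))=2
  k=0: (−1)^0·48.0000/(48)·0.9979^6·0.0641^0 = +0.987722
  k=1: (−1)^1·48.0000/(6)·0.9979^4·0.0641^2 = -0.032607
  k=2: (−1)^2·48.0000/(8)·0.9979^2·0.0641^4 = +0.000101
d^3_{-1,-1}(0.1283) = +0.987722 -0.032607 +0.000101 = +0.955216
Phases: e^{-i·(-1)·3.7509}=-0.820045-0.572300i, e^{-i·(-1)·0.9912}=+0.547686+0.836684i ⇒ D=+0.028376-0.954794i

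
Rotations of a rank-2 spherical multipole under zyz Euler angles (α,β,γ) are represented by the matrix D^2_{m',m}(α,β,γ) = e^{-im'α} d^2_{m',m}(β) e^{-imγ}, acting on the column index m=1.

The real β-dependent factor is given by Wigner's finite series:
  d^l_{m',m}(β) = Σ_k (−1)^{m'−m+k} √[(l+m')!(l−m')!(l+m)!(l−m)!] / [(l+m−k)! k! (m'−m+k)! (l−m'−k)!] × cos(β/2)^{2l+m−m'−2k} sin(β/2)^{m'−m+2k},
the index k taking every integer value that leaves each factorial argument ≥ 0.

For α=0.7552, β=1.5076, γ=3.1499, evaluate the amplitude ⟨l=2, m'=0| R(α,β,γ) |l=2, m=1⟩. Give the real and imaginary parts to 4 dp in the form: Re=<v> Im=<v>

Re=-0.0772 Im=0.0006

Split into d^2_{0,1}(β=1.5076) × two z-phases.
c=cos(1.5076/2)=0.729093, s=sin(1.5076/2)=0.684414; N=√[2·2·6·1]=4.898979
Admissible k: 1..2 (factorial args all ≥0)
  k=1: (−1)^0·4.8990/(2)·0.7291^3·0.6844^1 = +0.649747
  k=2: (−1)^1·4.8990/(2)·0.7291^1·0.6844^3 = -0.572553
d^2_{0,1}(1.5076) = +0.649747 -0.572553 = +0.077193
D = (+1.000000+0.000000i)·(+0.077193)·(-0.999965+0.008307i) = -0.077191+0.000641i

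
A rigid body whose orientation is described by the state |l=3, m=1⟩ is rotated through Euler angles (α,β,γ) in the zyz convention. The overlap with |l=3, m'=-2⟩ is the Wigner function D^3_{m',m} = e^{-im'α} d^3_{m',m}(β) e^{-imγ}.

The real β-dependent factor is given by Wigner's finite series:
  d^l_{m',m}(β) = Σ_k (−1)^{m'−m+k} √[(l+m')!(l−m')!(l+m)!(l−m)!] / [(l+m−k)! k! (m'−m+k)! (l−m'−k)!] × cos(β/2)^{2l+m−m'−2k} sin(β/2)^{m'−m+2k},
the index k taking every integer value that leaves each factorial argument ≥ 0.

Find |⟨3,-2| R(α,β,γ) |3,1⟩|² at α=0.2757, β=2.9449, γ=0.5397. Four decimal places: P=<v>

D^3_{-2,1}(0.2757,2.9449,0.5397) = e^{-i·-2·0.2757}·d^3_{-2,1}(2.9449)·e^{-i·1·0.5397}. Compute d first:
c=cos(2.9449/2)=0.098188, s=sin(2.9449/2)=0.995168; N=√[1·120·24·2]=75.894664
The bounds max(0,m−m')=3 and min(l+m,l−m')=4 give 2 terms
  k=3: (−1)^0·75.8947/(12)·0.0982^3·0.9952^3 = +0.005901
  k=4: (−1)^1·75.8947/(24)·0.0982^1·0.9952^5 = -0.303068
d^3_{-2,1}(2.9449) = +0.005901 -0.303068 = -0.297167
|D^3_{-2,1}|² = |d^3_{-2,1}(β)|² = (-0.297167)² = 0.088308 (the z-rotation phases have unit modulus)

P=0.0883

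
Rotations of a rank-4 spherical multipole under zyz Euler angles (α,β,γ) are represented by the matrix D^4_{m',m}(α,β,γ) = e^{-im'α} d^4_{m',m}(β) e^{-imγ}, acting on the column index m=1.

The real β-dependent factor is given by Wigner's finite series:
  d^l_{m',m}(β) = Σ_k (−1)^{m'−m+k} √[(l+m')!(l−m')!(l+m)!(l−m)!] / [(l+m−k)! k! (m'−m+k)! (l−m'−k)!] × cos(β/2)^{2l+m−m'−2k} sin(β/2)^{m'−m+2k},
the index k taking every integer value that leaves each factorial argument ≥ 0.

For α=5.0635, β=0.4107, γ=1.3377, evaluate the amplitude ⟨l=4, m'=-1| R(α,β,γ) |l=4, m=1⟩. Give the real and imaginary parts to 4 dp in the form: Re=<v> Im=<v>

Re=-0.2665 Im=-0.1762

First d^4_{-1,1}(β=0.4107), then the phase factors e^{-i(-1)α} and e^{-i(1)γ}:
With c≡cos(β/2)=0.978990 and s≡sin(β/2)=0.203910, N=[6·120·120·6]^{1/2}=720.000000
The bounds max(0,m−m')=2 and min(l+m,l−m')=5 give 4 terms
  k=2: (−1)^0·720.0000/(72)·0.9790^6·0.2039^2 = +0.366054
  k=3: (−1)^1·720.0000/(24)·0.9790^4·0.2039^4 = -0.047642
  k=4: (−1)^2·720.0000/(48)·0.9790^2·0.2039^6 = +0.001033
  k=5: (−1)^3·720.0000/(720)·0.9790^0·0.2039^8 = -0.000003
d^4_{-1,1}(0.4107) = +0.366054 -0.047642 +0.001033 -0.000003 = +0.319443
Attach z-rotation phases: D = e^{-i(-1)(5.0635)}·(+0.319443)·e^{-i(1)(1.3377)} = -0.266463-0.176185i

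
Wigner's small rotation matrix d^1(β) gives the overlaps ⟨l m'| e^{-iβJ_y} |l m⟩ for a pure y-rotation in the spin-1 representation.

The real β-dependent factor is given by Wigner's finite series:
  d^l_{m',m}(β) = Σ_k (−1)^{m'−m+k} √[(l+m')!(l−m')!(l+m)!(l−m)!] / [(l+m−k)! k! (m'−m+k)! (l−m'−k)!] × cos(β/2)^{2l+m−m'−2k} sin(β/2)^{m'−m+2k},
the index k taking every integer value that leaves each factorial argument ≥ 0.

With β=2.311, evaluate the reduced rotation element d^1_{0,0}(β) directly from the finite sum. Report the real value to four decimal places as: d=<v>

d^1_{0,0}(β=2.311) via Wigner's sum:
c=cos(2.311/2)=0.403461, s=sin(2.311/2)=0.914997; N=√[1·1·1·1]=1.000000
k∈{0,1} keeps every argument non-negative
  k=0: (−1)^0·1.0000/(1)·0.4035^2·0.9150^0 = +0.162781
  k=1: (−1)^1·1.0000/(1)·0.4035^0·0.9150^2 = -0.837219
d^1_{0,0}(2.311) = +0.162781 -0.837219 = -0.674438

d=-0.6744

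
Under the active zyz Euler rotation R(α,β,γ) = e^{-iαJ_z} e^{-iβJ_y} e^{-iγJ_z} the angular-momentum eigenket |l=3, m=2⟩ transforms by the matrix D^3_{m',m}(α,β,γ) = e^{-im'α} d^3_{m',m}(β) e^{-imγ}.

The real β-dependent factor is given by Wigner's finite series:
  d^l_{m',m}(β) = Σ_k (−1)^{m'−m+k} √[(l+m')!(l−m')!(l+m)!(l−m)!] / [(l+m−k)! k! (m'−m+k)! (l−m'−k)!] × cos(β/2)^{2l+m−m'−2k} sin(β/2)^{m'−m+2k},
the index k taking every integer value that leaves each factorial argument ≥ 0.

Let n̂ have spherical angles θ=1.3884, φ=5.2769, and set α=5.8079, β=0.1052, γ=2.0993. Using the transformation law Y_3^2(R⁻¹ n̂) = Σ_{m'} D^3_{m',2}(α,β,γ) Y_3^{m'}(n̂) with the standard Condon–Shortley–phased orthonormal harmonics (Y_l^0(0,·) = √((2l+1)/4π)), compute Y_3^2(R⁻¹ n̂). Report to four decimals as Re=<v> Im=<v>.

Re=0.1385 Im=0.2146

Need the full column D^3_{m',2} for m'=−3..3 at α=5.8079, β=0.1052, γ=2.0993.
cos(β/2)=0.998617, sin(β/2)=0.052576
d^3_{-3,2}: single k=5 term ⇒ +0.000001;  D = +0.000001+0.000001i
d^3_{-2,2}: k∈[4..5] ⇒ +0.000038 -0.000000 = +0.000038;  D = +0.000016+0.000035i
d^3_{-1,2}: k∈[3..4] ⇒ +0.000915 -0.000001 = +0.000914;  D = -0.000035+0.000913i
d^3_{0,2}: k∈[2..3] ⇒ +0.015057 -0.000042 = +0.015015;  D = -0.007380+0.013076i
d^3_{1,2}: k∈[1..2] ⇒ +0.165113 -0.000915 = +0.164197;  D = -0.137190+0.090220i
d^3_{2,2}: k∈[0..1] ⇒ +0.991730 -0.013745 = +0.977986;  D = -0.972451+0.103897i
d^3_{3,2}: single k=0 term ⇒ -0.127896;  D = +0.119294+0.046112i
Y_3^{m'}(θ=1.3884,φ=5.2769) and Σ D·Y over m':
  (+0.0000+0.0000i)·(-0.3938+0.0486i)  (+0.0000+0.0000i)·(-0.0766+0.1621i)  (-0.0000+0.0009i)·(-0.1421-0.2243i)  (-0.0074+0.0131i)·(-0.1919+0.0000i)  (-0.1372+0.0902i)·(+0.1421-0.2243i)  (-0.9725+0.1039i)·(-0.0766-0.1621i)  (+0.1193+0.0461i)·(+0.3938+0.0486i)
Y_3^2(R⁻¹ n̂) = +0.138484+0.214553i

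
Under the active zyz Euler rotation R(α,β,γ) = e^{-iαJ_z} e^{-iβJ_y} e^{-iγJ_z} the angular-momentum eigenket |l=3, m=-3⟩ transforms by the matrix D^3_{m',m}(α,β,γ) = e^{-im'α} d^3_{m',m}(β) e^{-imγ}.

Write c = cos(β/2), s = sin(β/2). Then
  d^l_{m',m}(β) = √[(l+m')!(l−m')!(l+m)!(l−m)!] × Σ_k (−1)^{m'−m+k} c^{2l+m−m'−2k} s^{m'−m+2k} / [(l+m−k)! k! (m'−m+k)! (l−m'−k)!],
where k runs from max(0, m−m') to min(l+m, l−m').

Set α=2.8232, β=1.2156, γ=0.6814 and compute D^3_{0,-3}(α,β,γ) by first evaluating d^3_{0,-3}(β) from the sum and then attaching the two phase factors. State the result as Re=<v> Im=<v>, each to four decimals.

D^3_{0,-3}(2.8232,1.2156,0.6814) = e^{-i·0·2.8232}·d^3_{0,-3}(1.2156)·e^{-i·-3·0.6814}. Compute d first:
c=cos(1.2156/2)=0.820906, s=sin(1.2156/2)=0.571063; N=√[6·6·1·720]=160.996894
The bounds max(0,m−m')=0 and min(l+m,l−m')=0 give 1 term
  k=0: (−1)^3·160.9969/(36)·0.8209^3·0.5711^3 = -0.460731
d^3_{0,-3}(1.2156) = -0.460731
D = (+1.000000+0.000000i)·(-0.460731)·(-0.455918+0.890022i) = +0.210056-0.410061i

Re=0.2101 Im=-0.4101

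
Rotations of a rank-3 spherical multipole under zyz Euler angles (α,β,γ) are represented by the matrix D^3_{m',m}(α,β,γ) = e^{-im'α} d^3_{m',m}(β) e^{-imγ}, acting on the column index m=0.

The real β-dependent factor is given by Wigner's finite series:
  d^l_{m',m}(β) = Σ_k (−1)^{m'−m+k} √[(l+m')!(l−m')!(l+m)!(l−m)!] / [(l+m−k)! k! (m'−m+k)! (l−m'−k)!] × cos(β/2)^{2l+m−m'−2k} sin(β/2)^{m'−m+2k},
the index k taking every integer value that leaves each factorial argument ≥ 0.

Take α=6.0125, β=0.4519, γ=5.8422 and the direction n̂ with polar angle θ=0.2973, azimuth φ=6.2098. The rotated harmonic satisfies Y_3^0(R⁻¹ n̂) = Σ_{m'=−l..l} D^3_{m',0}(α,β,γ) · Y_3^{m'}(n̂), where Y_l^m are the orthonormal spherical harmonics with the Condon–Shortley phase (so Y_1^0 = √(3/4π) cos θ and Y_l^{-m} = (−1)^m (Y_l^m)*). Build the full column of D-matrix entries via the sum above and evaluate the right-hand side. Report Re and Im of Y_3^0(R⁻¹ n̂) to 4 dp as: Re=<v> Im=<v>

Re=0.6830 Im=0.0000

Need the full column D^3_{m',0} for m'=−3..3 at α=6.0125, β=0.4519, γ=5.8422.
cos(β/2)=0.974582, sin(β/2)=0.224032
d^3_{-3,0}: single k=3 term ⇒ +0.046548;  D = +0.032025-0.033780i
d^3_{-2,0}: k∈[2..3] ⇒ +0.248002 -0.013105 = +0.234897;  D = +0.201307-0.121045i
d^3_{-1,0}: k∈[1..3] ⇒ +0.682327 -0.108168 +0.001905 = +0.576064;  D = +0.555089-0.154035i
d^3_{0,0}: k∈[0..3] ⇒ +0.856859 -0.407509 +0.021534 -0.000126 = +0.470758;  D = +0.470758+0.000000i
d^3_{1,0}: k∈[0..2] ⇒ -0.682327 +0.108168 -0.001905 = -0.576064;  D = -0.555089-0.154035i
d^3_{2,0}: k∈[0..1] ⇒ +0.248002 -0.013105 = +0.234897;  D = +0.201307+0.121045i
d^3_{3,0}: single k=0 term ⇒ -0.046548;  D = -0.032025-0.033780i
Y_3^{m'}(θ=0.2973,φ=6.2098) and Σ D·Y over m':
  (+0.0320-0.0338i)·(+0.0102+0.0023i)  (+0.2013-0.1210i)·(+0.0830+0.0123i)  (+0.5551-0.1540i)·(+0.3372+0.0248i)  (+0.4708+0.0000i)·(+0.5605+0.0000i)  (-0.5551-0.1540i)·(-0.3372+0.0248i)  (+0.2013+0.1210i)·(+0.0830-0.0123i)  (-0.0320-0.0338i)·(-0.0102+0.0023i)
Y_3^0(R⁻¹ n̂) = +0.682986+0.000000i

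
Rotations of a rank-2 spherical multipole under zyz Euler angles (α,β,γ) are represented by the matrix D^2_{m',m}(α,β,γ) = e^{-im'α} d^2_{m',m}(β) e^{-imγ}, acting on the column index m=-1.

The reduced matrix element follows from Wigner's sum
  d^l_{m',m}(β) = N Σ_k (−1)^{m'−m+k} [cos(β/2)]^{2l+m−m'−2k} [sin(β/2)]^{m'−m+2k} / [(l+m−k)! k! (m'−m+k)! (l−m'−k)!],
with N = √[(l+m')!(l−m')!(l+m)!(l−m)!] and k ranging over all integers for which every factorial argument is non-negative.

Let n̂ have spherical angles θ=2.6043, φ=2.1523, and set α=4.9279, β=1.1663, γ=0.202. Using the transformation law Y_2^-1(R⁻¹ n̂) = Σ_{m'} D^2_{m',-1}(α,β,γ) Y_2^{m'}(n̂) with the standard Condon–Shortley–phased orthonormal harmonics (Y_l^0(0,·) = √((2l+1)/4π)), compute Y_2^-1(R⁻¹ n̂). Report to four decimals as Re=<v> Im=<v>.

Need the full column D^2_{m',-1} for m'=−2..2 at α=4.9279, β=1.1663, γ=0.202.
cos(β/2)=0.834732, sin(β/2)=0.550656
d^2_{-2,-1}: single k=1 term ⇒ +0.640548;  D = -0.516438-0.378938i
d^2_{-1,-1}: k∈[0..1] ⇒ +0.485499 -0.633835 = -0.148336;  D = -0.060148+0.135594i
d^2_{0,-1}: k∈[0..1] ⇒ -0.784508 +0.341400 = -0.443108;  D = -0.434098-0.088900i
d^2_{1,-1}: k∈[0..1] ⇒ +0.633835 -0.091944 = +0.541892;  D = +0.007321+0.541842i
d^2_{2,-1}: single k=0 term ⇒ -0.278752;  D = +0.271474-0.063284i
Y_2^{m'}(θ=2.6043,φ=2.1523) and Σ D·Y over m':
  (-0.5164-0.3789i)·(-0.0401+0.0929i)  (-0.0601+0.1356i)·(+0.1866+0.2839i)  (-0.4341-0.0889i)·(+0.3829+0.0000i)  (+0.0073+0.5418i)·(-0.1866+0.2839i)  (+0.2715-0.0633i)·(-0.0401-0.0929i)
Y_2^-1(R⁻¹ n̂) = -0.331962-0.180279i

Re=-0.3320 Im=-0.1803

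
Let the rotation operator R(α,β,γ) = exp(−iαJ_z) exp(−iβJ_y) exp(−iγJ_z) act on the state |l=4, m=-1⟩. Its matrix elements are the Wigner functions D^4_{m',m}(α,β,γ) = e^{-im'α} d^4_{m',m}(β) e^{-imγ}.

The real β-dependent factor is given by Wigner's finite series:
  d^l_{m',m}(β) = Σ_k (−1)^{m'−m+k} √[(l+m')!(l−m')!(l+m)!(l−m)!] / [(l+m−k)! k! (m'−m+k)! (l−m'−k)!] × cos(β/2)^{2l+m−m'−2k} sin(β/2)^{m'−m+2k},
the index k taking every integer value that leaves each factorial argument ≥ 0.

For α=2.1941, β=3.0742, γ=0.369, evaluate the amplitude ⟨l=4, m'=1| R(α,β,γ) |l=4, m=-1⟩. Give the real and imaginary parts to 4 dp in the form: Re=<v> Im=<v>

Re=0.2462 Im=0.9471

Split into d^4_{1,-1}(β=3.0742) × two z-phases.
With c≡cos(β/2)=0.033690 and s≡sin(β/2)=0.999432, N=[120·6·6·120]^{1/2}=720.000000
k: max(0,(-1)−(1))=0 … min(4+(-1),4−(1))=3
  k=0: (−1)^2·720.0000/(72)·0.0337^6·0.9994^2 = +0.000000
  k=1: (−1)^3·720.0000/(24)·0.0337^4·0.9994^4 = -0.000039
  k=2: (−1)^4·720.0000/(48)·0.0337^2·0.9994^6 = +0.016967
  k=3: (−1)^5·720.0000/(720)·0.0337^0·0.9994^8 = -0.995468
d^4_{1,-1}(3.0742) = +0.000000 -0.000039 +0.016967 -0.995468 = -0.978539
D = (-0.583721-0.811954i)·(-0.978539)·(+0.932688+0.360683i) = +0.246173+0.947068i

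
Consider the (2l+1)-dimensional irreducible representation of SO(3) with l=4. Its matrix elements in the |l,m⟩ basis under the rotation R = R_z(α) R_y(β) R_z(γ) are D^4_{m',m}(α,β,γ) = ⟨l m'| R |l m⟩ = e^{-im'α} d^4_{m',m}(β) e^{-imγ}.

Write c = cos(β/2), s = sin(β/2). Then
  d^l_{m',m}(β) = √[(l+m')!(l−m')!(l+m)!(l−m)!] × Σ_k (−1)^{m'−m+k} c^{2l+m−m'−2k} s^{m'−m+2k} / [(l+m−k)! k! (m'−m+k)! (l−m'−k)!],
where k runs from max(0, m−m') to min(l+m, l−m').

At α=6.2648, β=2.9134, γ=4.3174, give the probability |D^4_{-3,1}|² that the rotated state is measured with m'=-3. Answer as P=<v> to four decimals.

P=0.0094

Split into d^4_{-3,1}(β=2.9134) × two z-phases.
With c≡cos(β/2)=0.113849 and s≡sin(β/2)=0.993498, N=[1·5040·120·6]^{1/2}=1904.940944
Admissible k: 4..5 (factorial args all ≥0)
  k=4: (−1)^0·1904.9409/(144)·0.1138^4·0.9935^4 = +0.002165
  k=5: (−1)^1·1904.9409/(240)·0.1138^2·0.9935^6 = -0.098931
d^4_{-3,1}(2.9134) = +0.002165 -0.098931 = -0.096765
|D^4_{-3,1}|² = |d^4_{-3,1}(β)|² = (-0.096765)² = 0.009364 (the z-rotation phases have unit modulus)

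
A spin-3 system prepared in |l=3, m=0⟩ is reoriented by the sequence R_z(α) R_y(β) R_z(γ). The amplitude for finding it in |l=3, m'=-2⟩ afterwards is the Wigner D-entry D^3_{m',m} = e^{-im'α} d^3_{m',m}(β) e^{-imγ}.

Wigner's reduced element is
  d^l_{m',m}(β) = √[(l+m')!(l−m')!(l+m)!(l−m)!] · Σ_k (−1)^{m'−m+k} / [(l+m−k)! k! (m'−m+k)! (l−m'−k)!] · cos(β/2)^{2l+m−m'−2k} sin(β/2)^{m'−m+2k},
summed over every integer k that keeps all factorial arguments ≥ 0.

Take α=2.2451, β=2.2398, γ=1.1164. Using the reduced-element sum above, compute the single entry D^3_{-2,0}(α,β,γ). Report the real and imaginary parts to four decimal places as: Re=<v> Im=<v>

Re=0.1152 Im=0.5097

Split into d^3_{-2,0}(β=2.2398) × two z-phases.
Half-angle: c=0.435772, s=0.900057. N=√(1·120·6·6)=65.726707
k∈{2,3} keeps every argument non-negative
  k=2: (−1)^0·65.7267/(12)·0.4358^4·0.9001^2 = +0.160007
  k=3: (−1)^1·65.7267/(12)·0.4358^2·0.9001^4 = -0.682590
d^3_{-2,0}(2.2398) = +0.160007 -0.682590 = -0.522583
D = (-0.220365-0.975417i)·(-0.522583)·(+1.000000+0.000000i) = +0.115159+0.509736i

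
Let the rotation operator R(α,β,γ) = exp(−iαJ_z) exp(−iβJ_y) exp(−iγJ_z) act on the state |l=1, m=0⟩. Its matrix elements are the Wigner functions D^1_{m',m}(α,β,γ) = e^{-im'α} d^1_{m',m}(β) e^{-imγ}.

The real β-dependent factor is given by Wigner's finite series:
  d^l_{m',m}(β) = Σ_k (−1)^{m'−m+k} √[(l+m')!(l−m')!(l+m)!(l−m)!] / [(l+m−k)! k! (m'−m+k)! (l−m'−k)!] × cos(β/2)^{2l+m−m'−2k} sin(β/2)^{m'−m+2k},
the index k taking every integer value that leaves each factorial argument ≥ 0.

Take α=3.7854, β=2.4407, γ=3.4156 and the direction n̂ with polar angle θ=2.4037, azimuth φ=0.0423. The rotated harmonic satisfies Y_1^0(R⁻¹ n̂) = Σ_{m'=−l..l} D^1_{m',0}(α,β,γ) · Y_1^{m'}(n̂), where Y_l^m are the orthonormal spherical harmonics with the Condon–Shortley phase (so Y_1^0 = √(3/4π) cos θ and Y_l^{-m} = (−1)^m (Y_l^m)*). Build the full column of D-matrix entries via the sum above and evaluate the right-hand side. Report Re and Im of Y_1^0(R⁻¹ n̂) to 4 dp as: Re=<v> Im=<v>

Re=0.1015 Im=0.0000

Need the full column D^1_{m',0} for m'=−1..1 at α=3.7854, β=2.4407, γ=3.4156.
cos(β/2)=0.343317, sin(β/2)=0.939220
d^1_{-1,0}: single k=1 term ⇒ +0.456013;  D = -0.364727-0.273720i
d^1_{0,0}: k∈[0..1] ⇒ +0.117867 -0.882133 = -0.764267;  D = -0.764267+0.000000i
d^1_{1,0}: single k=0 term ⇒ -0.456013;  D = +0.364727-0.273720i
Y_1^{m'}(θ=2.4037,φ=0.0423) and Σ D·Y over m':
  (-0.3647-0.2737i)·(+0.2322-0.0098i)  (-0.7643+0.0000i)·(-0.3615+0.0000i)  (+0.3647-0.2737i)·(-0.2322-0.0098i)
Y_1^0(R⁻¹ n̂) = +0.101519+0.000000i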